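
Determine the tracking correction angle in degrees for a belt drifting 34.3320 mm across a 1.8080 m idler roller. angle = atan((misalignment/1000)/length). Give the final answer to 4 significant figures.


misalign_m = 34.3320 / 1000 = 0.034332 m
angle = atan(0.034332 / 1.8080)
angle = 1.088 deg


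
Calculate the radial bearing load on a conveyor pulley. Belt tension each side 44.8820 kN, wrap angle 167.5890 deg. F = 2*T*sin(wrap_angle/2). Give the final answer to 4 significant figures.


F = 2 * 44.8820 * sin(167.5890/2 deg)
F = 89.24 kN


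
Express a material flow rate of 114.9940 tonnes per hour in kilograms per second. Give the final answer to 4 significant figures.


m_dot = 114.9940 * 1000 / 3600
m_dot = 31.94 kg/s


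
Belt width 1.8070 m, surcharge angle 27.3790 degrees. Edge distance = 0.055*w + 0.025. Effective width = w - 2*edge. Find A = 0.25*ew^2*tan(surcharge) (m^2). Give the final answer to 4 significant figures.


edge = 0.055*1.8070 + 0.025 = 0.124385 m
ew = 1.8070 - 2*0.124385 = 1.55823 m
A = 0.25 * 1.55823^2 * tan(27.3790 deg)
A = 0.3144 m^2


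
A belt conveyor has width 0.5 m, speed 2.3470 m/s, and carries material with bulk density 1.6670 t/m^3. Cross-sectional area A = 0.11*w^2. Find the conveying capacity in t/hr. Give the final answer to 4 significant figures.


A = 0.11 * 0.5^2 = 0.0275 m^2
C = 0.0275 * 2.3470 * 1.6670 * 3600
C = 387.3 t/hr


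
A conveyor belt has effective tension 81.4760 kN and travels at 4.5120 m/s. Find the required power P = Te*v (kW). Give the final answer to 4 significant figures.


P = Te * v = 81.4760 * 4.5120
P = 367.6 kW


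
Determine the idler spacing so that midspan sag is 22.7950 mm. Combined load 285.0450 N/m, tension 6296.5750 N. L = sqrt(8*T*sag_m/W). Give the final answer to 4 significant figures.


sag = 22.7950/1000 = 0.022795 m
L = sqrt(8 * 6296.5750 * 0.022795 / 285.0450)
L = 2.007 m


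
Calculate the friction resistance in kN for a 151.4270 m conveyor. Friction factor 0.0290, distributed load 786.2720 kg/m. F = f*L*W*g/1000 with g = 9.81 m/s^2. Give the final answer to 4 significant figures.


F = 0.0290 * 151.4270 * 786.2720 * 9.81 / 1000
F = 33.87 kN


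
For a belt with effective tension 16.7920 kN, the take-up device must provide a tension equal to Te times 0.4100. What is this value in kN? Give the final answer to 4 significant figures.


T_tu = 16.7920 * 0.4100
T_tu = 6.885 kN


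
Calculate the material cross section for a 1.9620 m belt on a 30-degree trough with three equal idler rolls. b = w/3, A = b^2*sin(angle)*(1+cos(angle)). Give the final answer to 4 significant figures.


b = 1.9620/3 = 0.654 m
A = 0.654^2 * sin(30 deg) * (1 + cos(30 deg))
A = 0.3991 m^2


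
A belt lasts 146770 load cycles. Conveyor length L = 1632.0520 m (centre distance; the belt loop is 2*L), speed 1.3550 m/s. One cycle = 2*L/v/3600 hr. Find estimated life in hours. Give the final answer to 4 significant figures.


cycle_time = 2 * 1632.0520 / 1.3550 / 3600 = 0.669148 hr
life = 146770 * 0.669148 = 98210 hours


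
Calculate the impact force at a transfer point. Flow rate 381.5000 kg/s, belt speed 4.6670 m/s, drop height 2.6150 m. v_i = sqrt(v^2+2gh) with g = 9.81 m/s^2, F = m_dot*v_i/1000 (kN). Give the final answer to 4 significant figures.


v_i = sqrt(4.6670^2 + 2*9.81*2.6150) = 8.5491 m/s
F = 381.5000 * 8.5491 / 1000
F = 3.261 kN


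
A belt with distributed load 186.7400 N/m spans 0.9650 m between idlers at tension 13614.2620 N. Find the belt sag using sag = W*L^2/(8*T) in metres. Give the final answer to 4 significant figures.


sag = 186.7400 * 0.9650^2 / (8 * 13614.2620)
sag = 0.001597 m


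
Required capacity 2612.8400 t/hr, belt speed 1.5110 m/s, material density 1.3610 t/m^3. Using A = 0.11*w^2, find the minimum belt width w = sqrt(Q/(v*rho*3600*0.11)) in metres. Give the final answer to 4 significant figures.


A_req = 2612.8400 / (1.5110 * 1.3610 * 3600) = 0.352929 m^2
w = sqrt(0.352929 / 0.11)
w = 1.791 m


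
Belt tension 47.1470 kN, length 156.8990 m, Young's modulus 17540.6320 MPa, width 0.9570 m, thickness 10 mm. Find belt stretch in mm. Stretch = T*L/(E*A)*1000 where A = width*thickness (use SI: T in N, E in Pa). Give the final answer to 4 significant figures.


A = 0.9570 * 0.01 = 0.00957 m^2
Stretch = 47.1470*1000 * 156.8990 / (17540.6320e6 * 0.00957) * 1000
Stretch = 44.07 mm


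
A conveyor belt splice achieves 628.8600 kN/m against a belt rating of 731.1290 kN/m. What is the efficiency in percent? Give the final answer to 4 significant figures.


Eff = 628.8600 / 731.1290 * 100
Eff = 86.01 %


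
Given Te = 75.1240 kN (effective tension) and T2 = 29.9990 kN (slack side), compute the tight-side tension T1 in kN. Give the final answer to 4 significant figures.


T1 = Te + T2 = 75.1240 + 29.9990
T1 = 105.1 kN


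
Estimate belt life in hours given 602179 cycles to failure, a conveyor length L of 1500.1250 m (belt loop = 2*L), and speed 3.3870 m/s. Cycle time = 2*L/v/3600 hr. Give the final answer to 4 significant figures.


cycle_time = 2 * 1500.1250 / 3.3870 / 3600 = 0.246059 hr
life = 602179 * 0.246059 = 148200 hours


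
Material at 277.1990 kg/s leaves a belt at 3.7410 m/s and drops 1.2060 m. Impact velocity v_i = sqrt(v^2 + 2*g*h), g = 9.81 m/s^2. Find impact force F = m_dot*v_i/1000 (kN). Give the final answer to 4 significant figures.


v_i = sqrt(3.7410^2 + 2*9.81*1.2060) = 6.13651 m/s
F = 277.1990 * 6.13651 / 1000
F = 1.701 kN


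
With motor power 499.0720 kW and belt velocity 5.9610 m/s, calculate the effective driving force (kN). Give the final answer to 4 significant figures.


Te = P / v = 499.0720 / 5.9610
Te = 83.72 kN


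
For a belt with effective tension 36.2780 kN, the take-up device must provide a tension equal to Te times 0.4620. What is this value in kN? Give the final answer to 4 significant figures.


T_tu = 36.2780 * 0.4620
T_tu = 16.76 kN


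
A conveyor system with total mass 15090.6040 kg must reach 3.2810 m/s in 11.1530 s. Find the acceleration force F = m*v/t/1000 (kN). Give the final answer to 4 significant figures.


F = 15090.6040 * 3.2810 / 11.1530 / 1000
F = 4.439 kN


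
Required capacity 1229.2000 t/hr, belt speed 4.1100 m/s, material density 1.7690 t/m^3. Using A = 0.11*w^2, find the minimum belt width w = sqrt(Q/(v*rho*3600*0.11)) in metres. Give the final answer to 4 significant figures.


A_req = 1229.2000 / (4.1100 * 1.7690 * 3600) = 0.0469624 m^2
w = sqrt(0.0469624 / 0.11)
w = 0.6534 m


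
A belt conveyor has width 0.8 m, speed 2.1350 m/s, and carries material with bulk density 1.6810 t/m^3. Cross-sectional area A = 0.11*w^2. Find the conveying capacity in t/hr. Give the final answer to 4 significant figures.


A = 0.11 * 0.8^2 = 0.0704 m^2
C = 0.0704 * 2.1350 * 1.6810 * 3600
C = 909.6 t/hr


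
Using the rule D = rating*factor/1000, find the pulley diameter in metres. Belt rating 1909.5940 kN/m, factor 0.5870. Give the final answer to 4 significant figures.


D = 1909.5940 * 0.5870 / 1000
D = 1.121 m


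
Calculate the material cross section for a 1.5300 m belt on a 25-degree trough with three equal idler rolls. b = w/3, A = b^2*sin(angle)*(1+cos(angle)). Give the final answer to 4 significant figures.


b = 1.5300/3 = 0.51 m
A = 0.51^2 * sin(25 deg) * (1 + cos(25 deg))
A = 0.2095 m^2


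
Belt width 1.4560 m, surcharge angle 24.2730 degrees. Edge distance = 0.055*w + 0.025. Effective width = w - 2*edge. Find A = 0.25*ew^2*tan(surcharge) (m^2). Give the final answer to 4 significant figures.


edge = 0.055*1.4560 + 0.025 = 0.10508 m
ew = 1.4560 - 2*0.10508 = 1.24584 m
A = 0.25 * 1.24584^2 * tan(24.2730 deg)
A = 0.1750 m^2


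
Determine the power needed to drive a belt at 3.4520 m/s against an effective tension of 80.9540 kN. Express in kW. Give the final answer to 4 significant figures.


P = Te * v = 80.9540 * 3.4520
P = 279.5 kW


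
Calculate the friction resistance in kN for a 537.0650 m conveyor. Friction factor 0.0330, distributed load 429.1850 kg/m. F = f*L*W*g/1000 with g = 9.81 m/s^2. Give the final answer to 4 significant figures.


F = 0.0330 * 537.0650 * 429.1850 * 9.81 / 1000
F = 74.62 kN


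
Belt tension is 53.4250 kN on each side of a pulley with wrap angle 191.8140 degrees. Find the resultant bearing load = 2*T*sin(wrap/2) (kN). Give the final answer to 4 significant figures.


F = 2 * 53.4250 * sin(191.8140/2 deg)
F = 106.3 kN


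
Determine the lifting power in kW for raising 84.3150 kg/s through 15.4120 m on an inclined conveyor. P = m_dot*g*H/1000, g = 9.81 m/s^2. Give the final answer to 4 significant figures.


P = 84.3150 * 9.81 * 15.4120 / 1000
P = 12.75 kW


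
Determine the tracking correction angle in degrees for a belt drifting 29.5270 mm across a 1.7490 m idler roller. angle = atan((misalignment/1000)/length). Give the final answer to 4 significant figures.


misalign_m = 29.5270 / 1000 = 0.029527 m
angle = atan(0.029527 / 1.7490)
angle = 0.9672 deg


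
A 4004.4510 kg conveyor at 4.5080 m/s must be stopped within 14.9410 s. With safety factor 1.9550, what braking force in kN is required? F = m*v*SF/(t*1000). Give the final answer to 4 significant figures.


F = 4004.4510 * 4.5080 / 14.9410 * 1.9550 / 1000
F = 2.362 kN


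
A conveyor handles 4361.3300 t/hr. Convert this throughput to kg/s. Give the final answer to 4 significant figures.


m_dot = 4361.3300 * 1000 / 3600
m_dot = 1211 kg/s


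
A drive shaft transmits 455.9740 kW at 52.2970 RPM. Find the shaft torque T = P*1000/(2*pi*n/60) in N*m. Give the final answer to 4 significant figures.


omega = 2*pi*52.2970/60 = 5.47653 rad/s
T = 455.9740*1000 / 5.47653
T = 83260 N*m


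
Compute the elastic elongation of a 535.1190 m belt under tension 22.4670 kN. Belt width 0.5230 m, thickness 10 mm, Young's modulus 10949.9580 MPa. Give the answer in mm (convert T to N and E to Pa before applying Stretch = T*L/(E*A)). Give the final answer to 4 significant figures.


A = 0.5230 * 0.01 = 0.00523 m^2
Stretch = 22.4670*1000 * 535.1190 / (10949.9580e6 * 0.00523) * 1000
Stretch = 209.9 mm


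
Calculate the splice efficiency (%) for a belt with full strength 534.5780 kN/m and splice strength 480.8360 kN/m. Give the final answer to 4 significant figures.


Eff = 480.8360 / 534.5780 * 100
Eff = 89.95 %


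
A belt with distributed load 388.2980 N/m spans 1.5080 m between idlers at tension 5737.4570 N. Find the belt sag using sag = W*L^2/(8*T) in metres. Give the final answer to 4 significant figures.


sag = 388.2980 * 1.5080^2 / (8 * 5737.4570)
sag = 0.01924 m


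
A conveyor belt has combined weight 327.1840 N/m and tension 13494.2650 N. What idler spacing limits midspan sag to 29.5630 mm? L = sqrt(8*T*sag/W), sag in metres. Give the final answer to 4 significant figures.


sag = 29.5630/1000 = 0.029563 m
L = sqrt(8 * 13494.2650 * 0.029563 / 327.1840)
L = 3.123 m


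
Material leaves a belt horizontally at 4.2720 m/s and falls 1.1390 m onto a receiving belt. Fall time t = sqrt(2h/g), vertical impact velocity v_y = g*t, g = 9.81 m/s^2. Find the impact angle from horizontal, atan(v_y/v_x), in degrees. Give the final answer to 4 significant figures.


t = sqrt(2*1.1390/9.81) = 0.481884 s
v_y = 9.81 * 0.481884 = 4.72728 m/s
angle = atan(4.72728 / 4.2720) = 47.90 deg


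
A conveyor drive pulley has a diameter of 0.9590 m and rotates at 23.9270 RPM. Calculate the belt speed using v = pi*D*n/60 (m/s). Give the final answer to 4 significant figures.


v = pi * 0.9590 * 23.9270 / 60
v = 1.201 m/s


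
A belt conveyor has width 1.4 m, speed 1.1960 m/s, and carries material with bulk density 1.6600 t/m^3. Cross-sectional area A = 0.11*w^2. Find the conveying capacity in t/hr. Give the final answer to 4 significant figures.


A = 0.11 * 1.4^2 = 0.2156 m^2
C = 0.2156 * 1.1960 * 1.6600 * 3600
C = 1541 t/hr


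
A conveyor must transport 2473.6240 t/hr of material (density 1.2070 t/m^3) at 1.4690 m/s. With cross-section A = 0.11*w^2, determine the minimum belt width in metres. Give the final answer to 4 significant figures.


A_req = 2473.6240 / (1.4690 * 1.2070 * 3600) = 0.387527 m^2
w = sqrt(0.387527 / 0.11)
w = 1.877 m


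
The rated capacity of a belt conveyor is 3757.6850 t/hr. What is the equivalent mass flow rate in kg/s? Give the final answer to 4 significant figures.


m_dot = 3757.6850 * 1000 / 3600
m_dot = 1044 kg/s


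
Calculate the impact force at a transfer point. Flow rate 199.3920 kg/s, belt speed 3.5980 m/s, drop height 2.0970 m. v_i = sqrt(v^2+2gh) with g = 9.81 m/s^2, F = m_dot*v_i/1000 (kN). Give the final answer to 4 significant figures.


v_i = sqrt(3.5980^2 + 2*9.81*2.0970) = 7.35451 m/s
F = 199.3920 * 7.35451 / 1000
F = 1.466 kN


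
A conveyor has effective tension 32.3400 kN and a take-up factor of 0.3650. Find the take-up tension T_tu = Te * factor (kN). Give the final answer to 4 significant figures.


T_tu = 32.3400 * 0.3650
T_tu = 11.80 kN


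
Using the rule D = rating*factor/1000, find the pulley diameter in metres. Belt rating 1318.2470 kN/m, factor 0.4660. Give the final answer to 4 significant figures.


D = 1318.2470 * 0.4660 / 1000
D = 0.6143 m


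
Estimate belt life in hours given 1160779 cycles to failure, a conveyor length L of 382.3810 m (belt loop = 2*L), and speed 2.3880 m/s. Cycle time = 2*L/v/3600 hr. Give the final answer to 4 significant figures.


cycle_time = 2 * 382.3810 / 2.3880 / 3600 = 0.0889589 hr
life = 1160779 * 0.0889589 = 103300 hours


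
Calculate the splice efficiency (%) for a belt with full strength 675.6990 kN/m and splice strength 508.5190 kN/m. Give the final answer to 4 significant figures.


Eff = 508.5190 / 675.6990 * 100
Eff = 75.26 %


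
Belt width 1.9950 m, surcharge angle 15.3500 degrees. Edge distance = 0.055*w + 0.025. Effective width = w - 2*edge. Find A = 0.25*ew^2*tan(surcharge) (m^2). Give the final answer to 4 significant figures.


edge = 0.055*1.9950 + 0.025 = 0.134725 m
ew = 1.9950 - 2*0.134725 = 1.72555 m
A = 0.25 * 1.72555^2 * tan(15.3500 deg)
A = 0.2043 m^2


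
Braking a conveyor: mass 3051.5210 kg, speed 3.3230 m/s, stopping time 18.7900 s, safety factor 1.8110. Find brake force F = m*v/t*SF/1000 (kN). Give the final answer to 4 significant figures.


F = 3051.5210 * 3.3230 / 18.7900 * 1.8110 / 1000
F = 0.9773 kN


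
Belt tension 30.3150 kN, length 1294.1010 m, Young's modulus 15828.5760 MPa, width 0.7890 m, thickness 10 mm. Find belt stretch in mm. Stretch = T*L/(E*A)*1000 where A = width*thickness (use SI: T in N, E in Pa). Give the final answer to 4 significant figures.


A = 0.7890 * 0.01 = 0.00789 m^2
Stretch = 30.3150*1000 * 1294.1010 / (15828.5760e6 * 0.00789) * 1000
Stretch = 314.1 mm


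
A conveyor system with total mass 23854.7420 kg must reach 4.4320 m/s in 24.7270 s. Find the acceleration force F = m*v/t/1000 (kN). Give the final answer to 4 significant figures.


F = 23854.7420 * 4.4320 / 24.7270 / 1000
F = 4.276 kN


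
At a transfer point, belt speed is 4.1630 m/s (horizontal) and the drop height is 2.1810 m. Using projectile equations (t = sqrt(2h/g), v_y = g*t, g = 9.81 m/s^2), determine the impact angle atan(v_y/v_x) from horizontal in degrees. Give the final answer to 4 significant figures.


t = sqrt(2*2.1810/9.81) = 0.66682 s
v_y = 9.81 * 0.66682 = 6.5415 m/s
angle = atan(6.5415 / 4.1630) = 57.53 deg


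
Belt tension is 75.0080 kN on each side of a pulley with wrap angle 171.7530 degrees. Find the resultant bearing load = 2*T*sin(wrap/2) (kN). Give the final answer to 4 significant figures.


F = 2 * 75.0080 * sin(171.7530/2 deg)
F = 149.6 kN


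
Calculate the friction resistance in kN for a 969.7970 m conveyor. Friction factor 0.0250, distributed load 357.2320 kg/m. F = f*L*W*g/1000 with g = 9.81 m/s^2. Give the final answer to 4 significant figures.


F = 0.0250 * 969.7970 * 357.2320 * 9.81 / 1000
F = 84.97 kN


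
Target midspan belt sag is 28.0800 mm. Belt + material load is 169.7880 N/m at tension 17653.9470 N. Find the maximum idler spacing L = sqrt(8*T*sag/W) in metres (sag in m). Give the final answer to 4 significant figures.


sag = 28.0800/1000 = 0.028080 m
L = sqrt(8 * 17653.9470 * 0.028080 / 169.7880)
L = 4.833 m


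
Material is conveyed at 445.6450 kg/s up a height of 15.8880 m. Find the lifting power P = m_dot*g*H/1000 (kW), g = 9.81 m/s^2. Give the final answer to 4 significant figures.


P = 445.6450 * 9.81 * 15.8880 / 1000
P = 69.46 kW


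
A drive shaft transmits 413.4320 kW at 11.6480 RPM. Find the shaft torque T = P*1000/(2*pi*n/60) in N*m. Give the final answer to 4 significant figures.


omega = 2*pi*11.6480/60 = 1.21978 rad/s
T = 413.4320*1000 / 1.21978
T = 338900 N*m


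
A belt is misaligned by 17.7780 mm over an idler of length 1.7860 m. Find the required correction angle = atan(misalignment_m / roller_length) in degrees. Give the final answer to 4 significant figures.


misalign_m = 17.7780 / 1000 = 0.017778 m
angle = atan(0.017778 / 1.7860)
angle = 0.5703 deg


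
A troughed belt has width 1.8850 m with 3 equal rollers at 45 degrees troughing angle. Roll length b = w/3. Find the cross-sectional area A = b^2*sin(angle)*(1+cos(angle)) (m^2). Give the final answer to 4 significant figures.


b = 1.8850/3 = 0.628333 m
A = 0.628333^2 * sin(45 deg) * (1 + cos(45 deg))
A = 0.4766 m^2


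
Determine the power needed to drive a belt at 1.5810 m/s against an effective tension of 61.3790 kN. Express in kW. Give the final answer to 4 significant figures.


P = Te * v = 61.3790 * 1.5810
P = 97.04 kW


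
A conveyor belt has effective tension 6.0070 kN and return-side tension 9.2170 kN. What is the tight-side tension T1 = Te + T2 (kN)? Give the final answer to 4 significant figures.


T1 = Te + T2 = 6.0070 + 9.2170
T1 = 15.22 kN


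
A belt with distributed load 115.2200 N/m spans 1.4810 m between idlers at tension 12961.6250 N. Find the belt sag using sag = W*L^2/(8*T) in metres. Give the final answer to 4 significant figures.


sag = 115.2200 * 1.4810^2 / (8 * 12961.6250)
sag = 0.002437 m


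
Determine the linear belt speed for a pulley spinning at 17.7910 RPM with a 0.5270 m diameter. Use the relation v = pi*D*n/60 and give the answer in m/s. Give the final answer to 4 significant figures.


v = pi * 0.5270 * 17.7910 / 60
v = 0.4909 m/s


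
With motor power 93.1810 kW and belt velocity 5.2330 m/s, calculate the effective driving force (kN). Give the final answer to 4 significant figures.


Te = P / v = 93.1810 / 5.2330
Te = 17.81 kN


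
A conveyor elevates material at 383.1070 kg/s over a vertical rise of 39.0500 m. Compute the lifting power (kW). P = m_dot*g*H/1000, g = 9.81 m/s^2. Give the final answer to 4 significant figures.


P = 383.1070 * 9.81 * 39.0500 / 1000
P = 146.8 kW


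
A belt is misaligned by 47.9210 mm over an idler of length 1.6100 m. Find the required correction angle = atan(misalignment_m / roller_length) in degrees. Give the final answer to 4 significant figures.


misalign_m = 47.9210 / 1000 = 0.047921 m
angle = atan(0.047921 / 1.6100)
angle = 1.705 deg


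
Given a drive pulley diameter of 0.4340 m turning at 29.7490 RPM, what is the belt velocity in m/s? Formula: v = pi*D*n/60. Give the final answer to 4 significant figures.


v = pi * 0.4340 * 29.7490 / 60
v = 0.6760 m/s


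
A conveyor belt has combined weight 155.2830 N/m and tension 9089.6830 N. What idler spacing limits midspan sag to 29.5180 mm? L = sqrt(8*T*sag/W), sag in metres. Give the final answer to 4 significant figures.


sag = 29.5180/1000 = 0.029518 m
L = sqrt(8 * 9089.6830 * 0.029518 / 155.2830)
L = 3.718 m


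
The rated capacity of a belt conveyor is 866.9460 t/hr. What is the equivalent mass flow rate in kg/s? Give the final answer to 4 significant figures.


m_dot = 866.9460 * 1000 / 3600
m_dot = 240.8 kg/s


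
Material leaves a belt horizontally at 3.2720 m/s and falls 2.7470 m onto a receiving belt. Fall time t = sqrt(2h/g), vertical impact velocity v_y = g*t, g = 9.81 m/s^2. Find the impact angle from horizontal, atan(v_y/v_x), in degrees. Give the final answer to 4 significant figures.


t = sqrt(2*2.7470/9.81) = 0.748359 s
v_y = 9.81 * 0.748359 = 7.3414 m/s
angle = atan(7.3414 / 3.2720) = 65.98 deg


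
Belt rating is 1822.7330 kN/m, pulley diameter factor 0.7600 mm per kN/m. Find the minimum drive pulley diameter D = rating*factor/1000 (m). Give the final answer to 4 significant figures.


D = 1822.7330 * 0.7600 / 1000
D = 1.385 m


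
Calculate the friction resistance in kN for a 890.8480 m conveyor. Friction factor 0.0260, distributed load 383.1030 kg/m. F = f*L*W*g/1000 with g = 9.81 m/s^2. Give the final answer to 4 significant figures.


F = 0.0260 * 890.8480 * 383.1030 * 9.81 / 1000
F = 87.05 kN


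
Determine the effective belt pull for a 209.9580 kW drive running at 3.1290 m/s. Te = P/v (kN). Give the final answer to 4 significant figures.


Te = P / v = 209.9580 / 3.1290
Te = 67.10 kN


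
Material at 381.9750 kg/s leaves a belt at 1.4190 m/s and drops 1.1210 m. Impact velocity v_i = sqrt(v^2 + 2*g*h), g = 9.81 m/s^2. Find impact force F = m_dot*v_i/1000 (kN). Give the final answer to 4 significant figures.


v_i = sqrt(1.4190^2 + 2*9.81*1.1210) = 4.89975 m/s
F = 381.9750 * 4.89975 / 1000
F = 1.872 kN


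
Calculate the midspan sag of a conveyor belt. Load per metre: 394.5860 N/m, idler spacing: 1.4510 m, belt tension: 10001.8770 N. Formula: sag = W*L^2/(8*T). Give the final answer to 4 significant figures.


sag = 394.5860 * 1.4510^2 / (8 * 10001.8770)
sag = 0.01038 m


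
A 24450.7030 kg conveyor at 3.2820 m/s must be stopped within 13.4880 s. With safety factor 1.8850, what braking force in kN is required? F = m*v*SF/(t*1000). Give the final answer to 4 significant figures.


F = 24450.7030 * 3.2820 / 13.4880 * 1.8850 / 1000
F = 11.21 kN


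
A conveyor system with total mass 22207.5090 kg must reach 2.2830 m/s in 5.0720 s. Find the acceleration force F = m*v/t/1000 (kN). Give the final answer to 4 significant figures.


F = 22207.5090 * 2.2830 / 5.0720 / 1000
F = 9.996 kN


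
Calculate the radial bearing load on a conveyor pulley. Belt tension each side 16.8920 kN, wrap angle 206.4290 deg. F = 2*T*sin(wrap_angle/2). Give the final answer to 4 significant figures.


F = 2 * 16.8920 * sin(206.4290/2 deg)
F = 32.89 kN


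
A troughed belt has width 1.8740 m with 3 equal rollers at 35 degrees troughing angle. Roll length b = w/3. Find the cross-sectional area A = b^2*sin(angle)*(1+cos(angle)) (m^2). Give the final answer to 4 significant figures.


b = 1.8740/3 = 0.624667 m
A = 0.624667^2 * sin(35 deg) * (1 + cos(35 deg))
A = 0.4072 m^2


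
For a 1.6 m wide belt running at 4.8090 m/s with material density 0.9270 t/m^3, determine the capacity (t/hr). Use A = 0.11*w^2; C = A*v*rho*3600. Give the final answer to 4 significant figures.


A = 0.11 * 1.6^2 = 0.2816 m^2
C = 0.2816 * 4.8090 * 0.9270 * 3600
C = 4519 t/hr


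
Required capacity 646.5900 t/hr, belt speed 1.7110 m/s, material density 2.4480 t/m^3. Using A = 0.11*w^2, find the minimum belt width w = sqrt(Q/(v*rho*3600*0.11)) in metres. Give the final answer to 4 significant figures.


A_req = 646.5900 / (1.7110 * 2.4480 * 3600) = 0.042881 m^2
w = sqrt(0.042881 / 0.11)
w = 0.6244 m


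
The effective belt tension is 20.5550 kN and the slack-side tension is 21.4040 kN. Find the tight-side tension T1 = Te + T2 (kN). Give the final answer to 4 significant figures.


T1 = Te + T2 = 20.5550 + 21.4040
T1 = 41.96 kN


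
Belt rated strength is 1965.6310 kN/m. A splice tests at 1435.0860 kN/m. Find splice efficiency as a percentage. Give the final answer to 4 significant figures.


Eff = 1435.0860 / 1965.6310 * 100
Eff = 73.01 %


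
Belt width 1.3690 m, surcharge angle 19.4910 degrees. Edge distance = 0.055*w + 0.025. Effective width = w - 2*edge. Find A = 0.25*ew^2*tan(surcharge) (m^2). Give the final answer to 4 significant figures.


edge = 0.055*1.3690 + 0.025 = 0.100295 m
ew = 1.3690 - 2*0.100295 = 1.16841 m
A = 0.25 * 1.16841^2 * tan(19.4910 deg)
A = 0.1208 m^2


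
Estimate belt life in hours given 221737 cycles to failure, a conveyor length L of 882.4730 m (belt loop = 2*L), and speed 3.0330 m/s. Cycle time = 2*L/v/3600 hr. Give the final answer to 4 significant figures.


cycle_time = 2 * 882.4730 / 3.0330 / 3600 = 0.161643 hr
life = 221737 * 0.161643 = 35840 hours


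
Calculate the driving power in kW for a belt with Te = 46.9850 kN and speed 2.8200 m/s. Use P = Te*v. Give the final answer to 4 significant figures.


P = Te * v = 46.9850 * 2.8200
P = 132.5 kW


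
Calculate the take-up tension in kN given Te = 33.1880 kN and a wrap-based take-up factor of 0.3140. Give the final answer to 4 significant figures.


T_tu = 33.1880 * 0.3140
T_tu = 10.42 kN


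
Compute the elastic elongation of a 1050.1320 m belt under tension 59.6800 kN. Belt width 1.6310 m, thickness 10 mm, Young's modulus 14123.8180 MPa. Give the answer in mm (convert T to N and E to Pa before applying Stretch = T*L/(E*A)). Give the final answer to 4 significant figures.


A = 1.6310 * 0.01 = 0.01631 m^2
Stretch = 59.6800*1000 * 1050.1320 / (14123.8180e6 * 0.01631) * 1000
Stretch = 272.1 mm


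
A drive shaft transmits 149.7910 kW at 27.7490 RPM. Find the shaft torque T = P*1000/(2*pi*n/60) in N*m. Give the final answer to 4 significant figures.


omega = 2*pi*27.7490/60 = 2.90587 rad/s
T = 149.7910*1000 / 2.90587
T = 51550 N*m


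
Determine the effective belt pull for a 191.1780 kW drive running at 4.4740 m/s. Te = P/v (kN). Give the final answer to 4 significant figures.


Te = P / v = 191.1780 / 4.4740
Te = 42.73 kN


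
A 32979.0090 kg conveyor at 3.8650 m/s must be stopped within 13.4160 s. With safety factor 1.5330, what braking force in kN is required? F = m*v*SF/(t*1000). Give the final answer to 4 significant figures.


F = 32979.0090 * 3.8650 / 13.4160 * 1.5330 / 1000
F = 14.56 kN


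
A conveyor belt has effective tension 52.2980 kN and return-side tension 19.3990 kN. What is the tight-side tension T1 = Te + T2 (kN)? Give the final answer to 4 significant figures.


T1 = Te + T2 = 52.2980 + 19.3990
T1 = 71.70 kN


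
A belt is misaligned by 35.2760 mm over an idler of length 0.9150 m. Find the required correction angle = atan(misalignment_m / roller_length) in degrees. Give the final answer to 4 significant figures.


misalign_m = 35.2760 / 1000 = 0.035276 m
angle = atan(0.035276 / 0.9150)
angle = 2.208 deg


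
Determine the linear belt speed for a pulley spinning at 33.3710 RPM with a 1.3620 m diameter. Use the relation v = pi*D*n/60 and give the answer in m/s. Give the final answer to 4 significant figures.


v = pi * 1.3620 * 33.3710 / 60
v = 2.380 m/s


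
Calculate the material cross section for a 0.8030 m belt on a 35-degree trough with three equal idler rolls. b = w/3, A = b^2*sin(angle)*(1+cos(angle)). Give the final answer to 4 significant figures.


b = 0.8030/3 = 0.267667 m
A = 0.267667^2 * sin(35 deg) * (1 + cos(35 deg))
A = 0.07476 m^2


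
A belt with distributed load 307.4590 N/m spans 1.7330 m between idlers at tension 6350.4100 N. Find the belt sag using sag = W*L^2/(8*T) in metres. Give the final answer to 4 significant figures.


sag = 307.4590 * 1.7330^2 / (8 * 6350.4100)
sag = 0.01818 m


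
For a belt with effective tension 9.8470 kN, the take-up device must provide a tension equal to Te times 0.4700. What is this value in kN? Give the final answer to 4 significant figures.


T_tu = 9.8470 * 0.4700
T_tu = 4.628 kN


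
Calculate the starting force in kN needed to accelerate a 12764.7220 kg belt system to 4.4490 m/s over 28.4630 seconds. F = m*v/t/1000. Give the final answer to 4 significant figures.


F = 12764.7220 * 4.4490 / 28.4630 / 1000
F = 1.995 kN


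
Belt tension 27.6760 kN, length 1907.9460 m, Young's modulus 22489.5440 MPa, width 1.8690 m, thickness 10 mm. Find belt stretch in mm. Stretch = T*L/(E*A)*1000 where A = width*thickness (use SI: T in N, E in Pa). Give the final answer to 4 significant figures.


A = 1.8690 * 0.01 = 0.01869 m^2
Stretch = 27.6760*1000 * 1907.9460 / (22489.5440e6 * 0.01869) * 1000
Stretch = 125.6 mm


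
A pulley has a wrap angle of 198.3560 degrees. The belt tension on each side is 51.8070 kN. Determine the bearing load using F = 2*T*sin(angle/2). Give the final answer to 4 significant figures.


F = 2 * 51.8070 * sin(198.3560/2 deg)
F = 102.3 kN


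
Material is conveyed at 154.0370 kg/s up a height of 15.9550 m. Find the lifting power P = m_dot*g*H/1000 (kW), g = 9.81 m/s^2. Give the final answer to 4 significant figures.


P = 154.0370 * 9.81 * 15.9550 / 1000
P = 24.11 kW


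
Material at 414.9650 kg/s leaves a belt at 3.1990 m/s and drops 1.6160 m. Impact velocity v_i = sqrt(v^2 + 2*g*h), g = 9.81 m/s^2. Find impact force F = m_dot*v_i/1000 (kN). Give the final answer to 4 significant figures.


v_i = sqrt(3.1990^2 + 2*9.81*1.6160) = 6.47607 m/s
F = 414.9650 * 6.47607 / 1000
F = 2.687 kN


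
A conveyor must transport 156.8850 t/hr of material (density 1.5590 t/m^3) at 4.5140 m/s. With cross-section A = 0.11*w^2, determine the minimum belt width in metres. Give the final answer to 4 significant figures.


A_req = 156.8850 / (4.5140 * 1.5590 * 3600) = 0.00619257 m^2
w = sqrt(0.00619257 / 0.11)
w = 0.2373 m


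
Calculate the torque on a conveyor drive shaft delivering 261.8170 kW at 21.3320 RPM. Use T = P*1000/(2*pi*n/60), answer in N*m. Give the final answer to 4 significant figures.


omega = 2*pi*21.3320/60 = 2.23388 rad/s
T = 261.8170*1000 / 2.23388
T = 117200 N*m


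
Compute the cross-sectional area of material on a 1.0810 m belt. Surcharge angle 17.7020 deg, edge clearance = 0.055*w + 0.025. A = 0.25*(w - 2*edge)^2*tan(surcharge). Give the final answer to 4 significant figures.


edge = 0.055*1.0810 + 0.025 = 0.084455 m
ew = 1.0810 - 2*0.084455 = 0.91209 m
A = 0.25 * 0.91209^2 * tan(17.7020 deg)
A = 0.06638 m^2


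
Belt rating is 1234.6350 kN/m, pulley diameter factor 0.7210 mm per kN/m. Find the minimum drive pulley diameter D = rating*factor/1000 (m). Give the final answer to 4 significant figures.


D = 1234.6350 * 0.7210 / 1000
D = 0.8902 m


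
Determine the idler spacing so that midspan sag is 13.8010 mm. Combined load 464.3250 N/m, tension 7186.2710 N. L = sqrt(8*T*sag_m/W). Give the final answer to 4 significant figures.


sag = 13.8010/1000 = 0.013801 m
L = sqrt(8 * 7186.2710 * 0.013801 / 464.3250)
L = 1.307 m


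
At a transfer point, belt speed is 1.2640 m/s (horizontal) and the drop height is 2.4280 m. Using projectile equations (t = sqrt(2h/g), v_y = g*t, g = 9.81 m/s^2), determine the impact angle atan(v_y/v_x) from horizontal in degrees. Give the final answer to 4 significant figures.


t = sqrt(2*2.4280/9.81) = 0.703566 s
v_y = 9.81 * 0.703566 = 6.90198 m/s
angle = atan(6.90198 / 1.2640) = 79.62 deg


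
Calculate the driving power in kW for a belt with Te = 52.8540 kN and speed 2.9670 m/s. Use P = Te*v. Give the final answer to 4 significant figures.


P = Te * v = 52.8540 * 2.9670
P = 156.8 kW


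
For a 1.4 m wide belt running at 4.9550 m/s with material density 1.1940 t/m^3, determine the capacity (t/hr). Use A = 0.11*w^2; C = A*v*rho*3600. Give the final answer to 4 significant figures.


A = 0.11 * 1.4^2 = 0.2156 m^2
C = 0.2156 * 4.9550 * 1.1940 * 3600
C = 4592 t/hr


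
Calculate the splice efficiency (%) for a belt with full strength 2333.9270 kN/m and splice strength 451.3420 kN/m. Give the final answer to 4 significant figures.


Eff = 451.3420 / 2333.9270 * 100
Eff = 19.34 %


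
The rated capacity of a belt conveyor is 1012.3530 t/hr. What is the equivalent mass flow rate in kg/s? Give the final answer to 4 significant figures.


m_dot = 1012.3530 * 1000 / 3600
m_dot = 281.2 kg/s


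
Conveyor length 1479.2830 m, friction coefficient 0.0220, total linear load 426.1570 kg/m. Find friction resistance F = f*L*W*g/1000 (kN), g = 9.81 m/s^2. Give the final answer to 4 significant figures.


F = 0.0220 * 1479.2830 * 426.1570 * 9.81 / 1000
F = 136.1 kN


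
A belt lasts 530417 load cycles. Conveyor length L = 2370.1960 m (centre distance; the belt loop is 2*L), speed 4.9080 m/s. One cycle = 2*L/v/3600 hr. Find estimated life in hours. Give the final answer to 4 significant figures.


cycle_time = 2 * 2370.1960 / 4.9080 / 3600 = 0.268292 hr
life = 530417 * 0.268292 = 142300 hours


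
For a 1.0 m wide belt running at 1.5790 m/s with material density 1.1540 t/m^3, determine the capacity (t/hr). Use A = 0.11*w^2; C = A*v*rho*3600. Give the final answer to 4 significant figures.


A = 0.11 * 1.0^2 = 0.11 m^2
C = 0.11 * 1.5790 * 1.1540 * 3600
C = 721.6 t/hr


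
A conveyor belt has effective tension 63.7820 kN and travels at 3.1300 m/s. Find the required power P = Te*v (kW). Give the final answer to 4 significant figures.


P = Te * v = 63.7820 * 3.1300
P = 199.6 kW


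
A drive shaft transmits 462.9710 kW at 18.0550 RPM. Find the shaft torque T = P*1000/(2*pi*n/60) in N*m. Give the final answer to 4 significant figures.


omega = 2*pi*18.0550/60 = 1.89072 rad/s
T = 462.9710*1000 / 1.89072
T = 244900 N*m


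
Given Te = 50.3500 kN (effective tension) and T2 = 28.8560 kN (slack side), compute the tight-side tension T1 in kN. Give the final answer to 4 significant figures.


T1 = Te + T2 = 50.3500 + 28.8560
T1 = 79.21 kN


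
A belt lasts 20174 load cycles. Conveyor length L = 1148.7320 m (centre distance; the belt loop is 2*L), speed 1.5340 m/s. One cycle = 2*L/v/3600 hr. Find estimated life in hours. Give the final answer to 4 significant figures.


cycle_time = 2 * 1148.7320 / 1.5340 / 3600 = 0.416026 hr
life = 20174 * 0.416026 = 8393 hours


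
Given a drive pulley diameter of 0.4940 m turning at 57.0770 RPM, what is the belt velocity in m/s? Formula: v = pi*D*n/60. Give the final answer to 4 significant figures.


v = pi * 0.4940 * 57.0770 / 60
v = 1.476 m/s


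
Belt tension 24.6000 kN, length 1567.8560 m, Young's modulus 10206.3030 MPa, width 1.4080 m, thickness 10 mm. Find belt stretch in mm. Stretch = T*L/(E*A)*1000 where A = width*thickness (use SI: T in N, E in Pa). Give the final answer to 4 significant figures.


A = 1.4080 * 0.01 = 0.01408 m^2
Stretch = 24.6000*1000 * 1567.8560 / (10206.3030e6 * 0.01408) * 1000
Stretch = 268.4 mm


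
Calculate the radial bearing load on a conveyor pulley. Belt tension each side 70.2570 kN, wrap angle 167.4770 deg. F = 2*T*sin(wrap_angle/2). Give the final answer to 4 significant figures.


F = 2 * 70.2570 * sin(167.4770/2 deg)
F = 139.7 kN


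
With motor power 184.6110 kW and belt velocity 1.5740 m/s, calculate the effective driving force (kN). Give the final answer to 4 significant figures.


Te = P / v = 184.6110 / 1.5740
Te = 117.3 kN


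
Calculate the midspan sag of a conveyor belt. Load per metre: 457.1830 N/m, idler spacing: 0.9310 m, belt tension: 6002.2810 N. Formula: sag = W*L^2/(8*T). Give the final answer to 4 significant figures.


sag = 457.1830 * 0.9310^2 / (8 * 6002.2810)
sag = 0.008252 m


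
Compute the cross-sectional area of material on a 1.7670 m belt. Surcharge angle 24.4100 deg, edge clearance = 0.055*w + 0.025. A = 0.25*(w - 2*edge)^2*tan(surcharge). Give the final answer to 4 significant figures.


edge = 0.055*1.7670 + 0.025 = 0.122185 m
ew = 1.7670 - 2*0.122185 = 1.52263 m
A = 0.25 * 1.52263^2 * tan(24.4100 deg)
A = 0.2630 m^2


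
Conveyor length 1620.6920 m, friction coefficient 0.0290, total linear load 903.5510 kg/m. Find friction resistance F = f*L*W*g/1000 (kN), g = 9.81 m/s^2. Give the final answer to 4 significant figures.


F = 0.0290 * 1620.6920 * 903.5510 * 9.81 / 1000
F = 416.6 kN


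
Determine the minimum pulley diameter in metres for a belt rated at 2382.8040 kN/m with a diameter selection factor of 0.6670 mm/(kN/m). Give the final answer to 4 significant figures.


D = 2382.8040 * 0.6670 / 1000
D = 1.589 m


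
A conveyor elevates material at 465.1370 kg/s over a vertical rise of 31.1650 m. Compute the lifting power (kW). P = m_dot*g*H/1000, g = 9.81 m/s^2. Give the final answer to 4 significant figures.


P = 465.1370 * 9.81 * 31.1650 / 1000
P = 142.2 kW


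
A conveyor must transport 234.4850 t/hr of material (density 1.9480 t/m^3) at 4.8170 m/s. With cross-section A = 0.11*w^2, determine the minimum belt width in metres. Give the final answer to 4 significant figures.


A_req = 234.4850 / (4.8170 * 1.9480 * 3600) = 0.0069414 m^2
w = sqrt(0.0069414 / 0.11)
w = 0.2512 m


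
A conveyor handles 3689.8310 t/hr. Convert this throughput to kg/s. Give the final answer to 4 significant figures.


m_dot = 3689.8310 * 1000 / 3600
m_dot = 1025 kg/s


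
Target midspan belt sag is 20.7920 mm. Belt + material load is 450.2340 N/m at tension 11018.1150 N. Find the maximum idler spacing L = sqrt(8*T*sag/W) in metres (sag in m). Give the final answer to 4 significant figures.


sag = 20.7920/1000 = 0.020792 m
L = sqrt(8 * 11018.1150 * 0.020792 / 450.2340)
L = 2.018 m


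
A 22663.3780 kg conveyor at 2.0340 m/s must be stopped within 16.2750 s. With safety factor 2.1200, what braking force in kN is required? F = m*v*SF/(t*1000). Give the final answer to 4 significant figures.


F = 22663.3780 * 2.0340 / 16.2750 * 2.1200 / 1000
F = 6.005 kN


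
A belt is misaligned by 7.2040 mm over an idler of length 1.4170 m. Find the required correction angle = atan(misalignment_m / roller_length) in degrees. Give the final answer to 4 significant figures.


misalign_m = 7.2040 / 1000 = 0.007204 m
angle = atan(0.007204 / 1.4170)
angle = 0.2913 deg


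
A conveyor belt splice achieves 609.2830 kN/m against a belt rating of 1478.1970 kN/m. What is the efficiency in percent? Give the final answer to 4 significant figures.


Eff = 609.2830 / 1478.1970 * 100
Eff = 41.22 %


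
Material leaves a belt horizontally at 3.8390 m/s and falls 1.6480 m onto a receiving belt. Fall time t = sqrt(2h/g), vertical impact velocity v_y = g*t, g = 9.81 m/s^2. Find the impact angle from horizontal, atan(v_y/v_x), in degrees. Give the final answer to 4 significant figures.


t = sqrt(2*1.6480/9.81) = 0.579641 s
v_y = 9.81 * 0.579641 = 5.68628 m/s
angle = atan(5.68628 / 3.8390) = 55.98 deg


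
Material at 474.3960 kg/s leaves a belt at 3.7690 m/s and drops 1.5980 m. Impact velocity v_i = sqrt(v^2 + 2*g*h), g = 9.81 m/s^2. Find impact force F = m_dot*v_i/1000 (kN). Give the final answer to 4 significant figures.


v_i = sqrt(3.7690^2 + 2*9.81*1.5980) = 6.74968 m/s
F = 474.3960 * 6.74968 / 1000
F = 3.202 kN


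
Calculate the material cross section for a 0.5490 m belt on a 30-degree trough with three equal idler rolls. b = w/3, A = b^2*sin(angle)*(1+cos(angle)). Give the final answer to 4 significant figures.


b = 0.5490/3 = 0.183 m
A = 0.183^2 * sin(30 deg) * (1 + cos(30 deg))
A = 0.03125 m^2


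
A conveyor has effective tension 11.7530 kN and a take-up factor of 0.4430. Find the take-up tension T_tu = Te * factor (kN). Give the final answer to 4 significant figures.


T_tu = 11.7530 * 0.4430
T_tu = 5.207 kN


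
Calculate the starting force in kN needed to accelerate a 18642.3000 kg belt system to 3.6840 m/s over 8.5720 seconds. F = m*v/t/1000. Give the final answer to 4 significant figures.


F = 18642.3000 * 3.6840 / 8.5720 / 1000
F = 8.012 kN


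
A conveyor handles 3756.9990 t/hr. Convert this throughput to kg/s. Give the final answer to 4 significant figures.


m_dot = 3756.9990 * 1000 / 3600
m_dot = 1044 kg/s


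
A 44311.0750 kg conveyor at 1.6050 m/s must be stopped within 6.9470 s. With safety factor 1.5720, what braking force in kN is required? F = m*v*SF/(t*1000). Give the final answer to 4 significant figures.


F = 44311.0750 * 1.6050 / 6.9470 * 1.5720 / 1000
F = 16.09 kN
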